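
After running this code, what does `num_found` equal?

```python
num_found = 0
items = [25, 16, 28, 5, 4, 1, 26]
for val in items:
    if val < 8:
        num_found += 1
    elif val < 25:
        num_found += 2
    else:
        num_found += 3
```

Let's trace through this code step by step.

Initialize: num_found = 0
Initialize: items = [25, 16, 28, 5, 4, 1, 26]
Entering loop: for val in items:

After execution: num_found = 14
14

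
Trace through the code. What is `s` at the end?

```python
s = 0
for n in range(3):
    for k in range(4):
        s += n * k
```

Let's trace through this code step by step.

Initialize: s = 0
Entering loop: for n in range(3):

After execution: s = 18
18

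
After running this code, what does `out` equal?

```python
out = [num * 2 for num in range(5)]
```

Let's trace through this code step by step.

Initialize: out = [num * 2 for num in range(5)]

After execution: out = [0, 2, 4, 6, 8]
[0, 2, 4, 6, 8]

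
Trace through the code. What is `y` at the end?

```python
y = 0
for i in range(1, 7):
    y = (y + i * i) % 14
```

Let's trace through this code step by step.

Initialize: y = 0
Entering loop: for i in range(1, 7):

After execution: y = 7
7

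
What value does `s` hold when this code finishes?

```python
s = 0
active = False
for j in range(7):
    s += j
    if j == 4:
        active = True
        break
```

Let's trace through this code step by step.

Initialize: s = 0
Initialize: active = False
Entering loop: for j in range(7):

After execution: s = 10
10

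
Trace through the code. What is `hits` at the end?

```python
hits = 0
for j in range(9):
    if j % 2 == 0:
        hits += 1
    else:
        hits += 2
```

Let's trace through this code step by step.

Initialize: hits = 0
Entering loop: for j in range(9):

After execution: hits = 13
13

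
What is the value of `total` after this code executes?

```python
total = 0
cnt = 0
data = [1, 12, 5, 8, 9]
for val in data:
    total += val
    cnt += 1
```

Let's trace through this code step by step.

Initialize: total = 0
Initialize: cnt = 0
Initialize: data = [1, 12, 5, 8, 9]
Entering loop: for val in data:

After execution: total = 35
35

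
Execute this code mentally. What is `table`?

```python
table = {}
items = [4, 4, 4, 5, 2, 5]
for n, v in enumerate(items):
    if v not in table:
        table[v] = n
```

Let's trace through this code step by step.

Initialize: table = {}
Initialize: items = [4, 4, 4, 5, 2, 5]
Entering loop: for n, v in enumerate(items):

After execution: table = {4: 0, 5: 3, 2: 4}
{4: 0, 5: 3, 2: 4}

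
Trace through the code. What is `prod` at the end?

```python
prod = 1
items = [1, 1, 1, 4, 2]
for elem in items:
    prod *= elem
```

Let's trace through this code step by step.

Initialize: prod = 1
Initialize: items = [1, 1, 1, 4, 2]
Entering loop: for elem in items:

After execution: prod = 8
8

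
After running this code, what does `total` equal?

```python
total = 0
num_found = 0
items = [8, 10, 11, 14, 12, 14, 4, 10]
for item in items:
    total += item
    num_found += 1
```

Let's trace through this code step by step.

Initialize: total = 0
Initialize: num_found = 0
Initialize: items = [8, 10, 11, 14, 12, 14, 4, 10]
Entering loop: for item in items:

After execution: total = 83
83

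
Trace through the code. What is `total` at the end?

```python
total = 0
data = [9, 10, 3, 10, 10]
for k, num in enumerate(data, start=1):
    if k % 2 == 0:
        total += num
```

Let's trace through this code step by step.

Initialize: total = 0
Initialize: data = [9, 10, 3, 10, 10]
Entering loop: for k, num in enumerate(data, start=1):

After execution: total = 20
20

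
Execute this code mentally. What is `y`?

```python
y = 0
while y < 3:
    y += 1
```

Let's trace through this code step by step.

Initialize: y = 0
Entering loop: while y < 3:

After execution: y = 3
3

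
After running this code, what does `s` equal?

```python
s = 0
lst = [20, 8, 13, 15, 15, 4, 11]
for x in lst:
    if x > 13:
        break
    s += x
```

Let's trace through this code step by step.

Initialize: s = 0
Initialize: lst = [20, 8, 13, 15, 15, 4, 11]
Entering loop: for x in lst:

After execution: s = 0
0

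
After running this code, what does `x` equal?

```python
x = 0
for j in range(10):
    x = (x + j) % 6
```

Let's trace through this code step by step.

Initialize: x = 0
Entering loop: for j in range(10):

After execution: x = 3
3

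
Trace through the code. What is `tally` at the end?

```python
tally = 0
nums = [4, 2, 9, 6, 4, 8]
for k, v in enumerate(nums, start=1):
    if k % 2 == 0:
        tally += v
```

Let's trace through this code step by step.

Initialize: tally = 0
Initialize: nums = [4, 2, 9, 6, 4, 8]
Entering loop: for k, v in enumerate(nums, start=1):

After execution: tally = 16
16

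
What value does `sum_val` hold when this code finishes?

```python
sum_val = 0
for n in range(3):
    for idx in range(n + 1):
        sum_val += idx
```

Let's trace through this code step by step.

Initialize: sum_val = 0
Entering loop: for n in range(3):

After execution: sum_val = 4
4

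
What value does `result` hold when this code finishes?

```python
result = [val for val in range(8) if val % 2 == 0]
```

Let's trace through this code step by step.

Initialize: result = [val for val in range(8) if val % 2 == 0]

After execution: result = [0, 2, 4, 6]
[0, 2, 4, 6]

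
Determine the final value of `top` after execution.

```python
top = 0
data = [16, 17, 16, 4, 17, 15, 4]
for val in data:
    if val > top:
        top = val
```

Let's trace through this code step by step.

Initialize: top = 0
Initialize: data = [16, 17, 16, 4, 17, 15, 4]
Entering loop: for val in data:

After execution: top = 17
17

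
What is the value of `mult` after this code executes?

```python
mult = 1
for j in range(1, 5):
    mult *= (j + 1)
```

Let's trace through this code step by step.

Initialize: mult = 1
Entering loop: for j in range(1, 5):

After execution: mult = 120
120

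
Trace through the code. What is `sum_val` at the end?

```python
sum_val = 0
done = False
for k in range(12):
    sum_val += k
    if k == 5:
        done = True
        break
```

Let's trace through this code step by step.

Initialize: sum_val = 0
Initialize: done = False
Entering loop: for k in range(12):

After execution: sum_val = 15
15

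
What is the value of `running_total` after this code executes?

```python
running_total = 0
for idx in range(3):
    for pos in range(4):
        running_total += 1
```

Let's trace through this code step by step.

Initialize: running_total = 0
Entering loop: for idx in range(3):

After execution: running_total = 12
12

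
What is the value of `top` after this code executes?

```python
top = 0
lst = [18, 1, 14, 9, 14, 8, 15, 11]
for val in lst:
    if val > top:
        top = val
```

Let's trace through this code step by step.

Initialize: top = 0
Initialize: lst = [18, 1, 14, 9, 14, 8, 15, 11]
Entering loop: for val in lst:

After execution: top = 18
18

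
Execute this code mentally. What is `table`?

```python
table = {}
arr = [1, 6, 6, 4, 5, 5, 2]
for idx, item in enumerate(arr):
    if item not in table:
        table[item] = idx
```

Let's trace through this code step by step.

Initialize: table = {}
Initialize: arr = [1, 6, 6, 4, 5, 5, 2]
Entering loop: for idx, item in enumerate(arr):

After execution: table = {1: 0, 6: 1, 4: 3, 5: 4, 2: 6}
{1: 0, 6: 1, 4: 3, 5: 4, 2: 6}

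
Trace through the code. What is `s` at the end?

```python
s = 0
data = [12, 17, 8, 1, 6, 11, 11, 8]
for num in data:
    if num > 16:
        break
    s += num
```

Let's trace through this code step by step.

Initialize: s = 0
Initialize: data = [12, 17, 8, 1, 6, 11, 11, 8]
Entering loop: for num in data:

After execution: s = 12
12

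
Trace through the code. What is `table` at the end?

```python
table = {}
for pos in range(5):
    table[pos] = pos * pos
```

Let's trace through this code step by step.

Initialize: table = {}
Entering loop: for pos in range(5):

After execution: table = {0: 0, 1: 1, 2: 4, 3: 9, 4: 16}
{0: 0, 1: 1, 2: 4, 3: 9, 4: 16}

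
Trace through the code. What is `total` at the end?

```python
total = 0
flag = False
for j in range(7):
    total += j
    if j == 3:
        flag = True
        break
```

Let's trace through this code step by step.

Initialize: total = 0
Initialize: flag = False
Entering loop: for j in range(7):

After execution: total = 6
6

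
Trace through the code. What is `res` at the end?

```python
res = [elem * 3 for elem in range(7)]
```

Let's trace through this code step by step.

Initialize: res = [elem * 3 for elem in range(7)]

After execution: res = [0, 3, 6, 9, 12, 15, 18]
[0, 3, 6, 9, 12, 15, 18]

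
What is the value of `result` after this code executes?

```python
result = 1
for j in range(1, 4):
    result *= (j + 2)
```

Let's trace through this code step by step.

Initialize: result = 1
Entering loop: for j in range(1, 4):

After execution: result = 60
60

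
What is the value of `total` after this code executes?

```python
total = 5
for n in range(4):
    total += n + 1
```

Let's trace through this code step by step.

Initialize: total = 5
Entering loop: for n in range(4):

After execution: total = 15
15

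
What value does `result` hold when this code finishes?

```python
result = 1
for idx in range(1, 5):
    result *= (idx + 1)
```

Let's trace through this code step by step.

Initialize: result = 1
Entering loop: for idx in range(1, 5):

After execution: result = 120
120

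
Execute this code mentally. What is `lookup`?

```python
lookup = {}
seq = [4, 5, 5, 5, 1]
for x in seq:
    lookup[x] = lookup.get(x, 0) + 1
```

Let's trace through this code step by step.

Initialize: lookup = {}
Initialize: seq = [4, 5, 5, 5, 1]
Entering loop: for x in seq:

After execution: lookup = {4: 1, 5: 3, 1: 1}
{4: 1, 5: 3, 1: 1}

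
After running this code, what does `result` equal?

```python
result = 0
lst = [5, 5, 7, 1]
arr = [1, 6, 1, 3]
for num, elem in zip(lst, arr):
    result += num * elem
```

Let's trace through this code step by step.

Initialize: result = 0
Initialize: lst = [5, 5, 7, 1]
Initialize: arr = [1, 6, 1, 3]
Entering loop: for num, elem in zip(lst, arr):

After execution: result = 45
45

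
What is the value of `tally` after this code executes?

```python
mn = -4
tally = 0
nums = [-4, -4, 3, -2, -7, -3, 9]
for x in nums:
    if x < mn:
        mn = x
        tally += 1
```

Let's trace through this code step by step.

Initialize: mn = -4
Initialize: tally = 0
Initialize: nums = [-4, -4, 3, -2, -7, -3, 9]
Entering loop: for x in nums:

After execution: tally = 1
1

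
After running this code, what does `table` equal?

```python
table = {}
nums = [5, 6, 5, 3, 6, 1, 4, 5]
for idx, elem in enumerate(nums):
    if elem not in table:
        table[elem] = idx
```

Let's trace through this code step by step.

Initialize: table = {}
Initialize: nums = [5, 6, 5, 3, 6, 1, 4, 5]
Entering loop: for idx, elem in enumerate(nums):

After execution: table = {5: 0, 6: 1, 3: 3, 1: 5, 4: 6}
{5: 0, 6: 1, 3: 3, 1: 5, 4: 6}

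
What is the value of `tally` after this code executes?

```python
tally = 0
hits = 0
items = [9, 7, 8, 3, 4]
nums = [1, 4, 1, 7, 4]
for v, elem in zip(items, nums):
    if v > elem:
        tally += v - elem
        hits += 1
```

Let's trace through this code step by step.

Initialize: tally = 0
Initialize: hits = 0
Initialize: items = [9, 7, 8, 3, 4]
Initialize: nums = [1, 4, 1, 7, 4]
Entering loop: for v, elem in zip(items, nums):

After execution: tally = 18
18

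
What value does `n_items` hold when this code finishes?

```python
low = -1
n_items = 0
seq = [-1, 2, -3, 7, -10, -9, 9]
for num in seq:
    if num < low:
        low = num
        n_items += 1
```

Let's trace through this code step by step.

Initialize: low = -1
Initialize: n_items = 0
Initialize: seq = [-1, 2, -3, 7, -10, -9, 9]
Entering loop: for num in seq:

After execution: n_items = 2
2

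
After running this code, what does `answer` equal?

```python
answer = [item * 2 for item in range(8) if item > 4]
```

Let's trace through this code step by step.

Initialize: answer = [item * 2 for item in range(8) if item > 4]

After execution: answer = [10, 12, 14]
[10, 12, 14]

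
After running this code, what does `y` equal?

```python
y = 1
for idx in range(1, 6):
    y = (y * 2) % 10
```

Let's trace through this code step by step.

Initialize: y = 1
Entering loop: for idx in range(1, 6):

After execution: y = 2
2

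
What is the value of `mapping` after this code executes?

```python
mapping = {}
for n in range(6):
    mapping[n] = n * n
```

Let's trace through this code step by step.

Initialize: mapping = {}
Entering loop: for n in range(6):

After execution: mapping = {0: 0, 1: 1, 2: 4, 3: 9, 4: 16, 5: 25}
{0: 0, 1: 1, 2: 4, 3: 9, 4: 16, 5: 25}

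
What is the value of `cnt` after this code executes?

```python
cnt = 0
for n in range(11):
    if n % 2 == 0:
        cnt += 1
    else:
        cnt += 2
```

Let's trace through this code step by step.

Initialize: cnt = 0
Entering loop: for n in range(11):

After execution: cnt = 16
16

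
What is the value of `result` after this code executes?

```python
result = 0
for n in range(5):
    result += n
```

Let's trace through this code step by step.

Initialize: result = 0
Entering loop: for n in range(5):

After execution: result = 10
10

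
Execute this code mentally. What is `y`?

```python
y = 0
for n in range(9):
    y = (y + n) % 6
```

Let's trace through this code step by step.

Initialize: y = 0
Entering loop: for n in range(9):

After execution: y = 0
0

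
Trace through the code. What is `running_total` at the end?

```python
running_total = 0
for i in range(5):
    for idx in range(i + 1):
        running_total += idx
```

Let's trace through this code step by step.

Initialize: running_total = 0
Entering loop: for i in range(5):

After execution: running_total = 20
20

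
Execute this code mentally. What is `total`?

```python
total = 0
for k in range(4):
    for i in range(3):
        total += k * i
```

Let's trace through this code step by step.

Initialize: total = 0
Entering loop: for k in range(4):

After execution: total = 18
18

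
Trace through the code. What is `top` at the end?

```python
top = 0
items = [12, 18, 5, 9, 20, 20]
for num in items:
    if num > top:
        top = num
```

Let's trace through this code step by step.

Initialize: top = 0
Initialize: items = [12, 18, 5, 9, 20, 20]
Entering loop: for num in items:

After execution: top = 20
20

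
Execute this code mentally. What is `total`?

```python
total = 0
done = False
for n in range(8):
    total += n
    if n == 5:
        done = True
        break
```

Let's trace through this code step by step.

Initialize: total = 0
Initialize: done = False
Entering loop: for n in range(8):

After execution: total = 15
15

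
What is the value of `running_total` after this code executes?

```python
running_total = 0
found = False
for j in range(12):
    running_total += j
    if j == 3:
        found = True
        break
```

Let's trace through this code step by step.

Initialize: running_total = 0
Initialize: found = False
Entering loop: for j in range(12):

After execution: running_total = 6
6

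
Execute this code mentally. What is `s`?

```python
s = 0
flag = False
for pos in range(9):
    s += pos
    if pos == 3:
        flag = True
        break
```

Let's trace through this code step by step.

Initialize: s = 0
Initialize: flag = False
Entering loop: for pos in range(9):

After execution: s = 6
6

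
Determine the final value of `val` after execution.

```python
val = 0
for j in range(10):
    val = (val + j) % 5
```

Let's trace through this code step by step.

Initialize: val = 0
Entering loop: for j in range(10):

After execution: val = 0
0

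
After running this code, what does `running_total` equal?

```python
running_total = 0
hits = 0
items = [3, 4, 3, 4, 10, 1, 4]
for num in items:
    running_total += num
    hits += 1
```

Let's trace through this code step by step.

Initialize: running_total = 0
Initialize: hits = 0
Initialize: items = [3, 4, 3, 4, 10, 1, 4]
Entering loop: for num in items:

After execution: running_total = 29
29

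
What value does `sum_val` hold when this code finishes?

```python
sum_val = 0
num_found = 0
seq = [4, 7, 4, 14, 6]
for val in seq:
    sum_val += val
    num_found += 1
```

Let's trace through this code step by step.

Initialize: sum_val = 0
Initialize: num_found = 0
Initialize: seq = [4, 7, 4, 14, 6]
Entering loop: for val in seq:

After execution: sum_val = 35
35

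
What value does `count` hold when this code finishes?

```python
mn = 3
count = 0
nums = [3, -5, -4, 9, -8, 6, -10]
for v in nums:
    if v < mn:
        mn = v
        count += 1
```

Let's trace through this code step by step.

Initialize: mn = 3
Initialize: count = 0
Initialize: nums = [3, -5, -4, 9, -8, 6, -10]
Entering loop: for v in nums:

After execution: count = 3
3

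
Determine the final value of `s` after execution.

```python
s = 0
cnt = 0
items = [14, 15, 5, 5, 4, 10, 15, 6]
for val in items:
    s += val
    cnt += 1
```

Let's trace through this code step by step.

Initialize: s = 0
Initialize: cnt = 0
Initialize: items = [14, 15, 5, 5, 4, 10, 15, 6]
Entering loop: for val in items:

After execution: s = 74
74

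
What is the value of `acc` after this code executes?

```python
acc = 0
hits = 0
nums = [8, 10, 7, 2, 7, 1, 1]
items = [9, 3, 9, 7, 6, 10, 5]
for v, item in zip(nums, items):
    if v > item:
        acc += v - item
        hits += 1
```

Let's trace through this code step by step.

Initialize: acc = 0
Initialize: hits = 0
Initialize: nums = [8, 10, 7, 2, 7, 1, 1]
Initialize: items = [9, 3, 9, 7, 6, 10, 5]
Entering loop: for v, item in zip(nums, items):

After execution: acc = 8
8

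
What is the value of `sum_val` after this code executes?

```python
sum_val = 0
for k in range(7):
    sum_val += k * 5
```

Let's trace through this code step by step.

Initialize: sum_val = 0
Entering loop: for k in range(7):

After execution: sum_val = 105
105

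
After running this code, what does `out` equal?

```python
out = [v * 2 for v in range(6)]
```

Let's trace through this code step by step.

Initialize: out = [v * 2 for v in range(6)]

After execution: out = [0, 2, 4, 6, 8, 10]
[0, 2, 4, 6, 8, 10]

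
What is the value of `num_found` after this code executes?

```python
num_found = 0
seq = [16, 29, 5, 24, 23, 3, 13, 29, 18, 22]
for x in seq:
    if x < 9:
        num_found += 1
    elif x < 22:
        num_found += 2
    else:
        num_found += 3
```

Let's trace through this code step by step.

Initialize: num_found = 0
Initialize: seq = [16, 29, 5, 24, 23, 3, 13, 29, 18, 22]
Entering loop: for x in seq:

After execution: num_found = 23
23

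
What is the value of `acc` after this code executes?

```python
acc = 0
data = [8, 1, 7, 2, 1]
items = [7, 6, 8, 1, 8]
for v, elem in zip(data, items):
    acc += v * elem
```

Let's trace through this code step by step.

Initialize: acc = 0
Initialize: data = [8, 1, 7, 2, 1]
Initialize: items = [7, 6, 8, 1, 8]
Entering loop: for v, elem in zip(data, items):

After execution: acc = 128
128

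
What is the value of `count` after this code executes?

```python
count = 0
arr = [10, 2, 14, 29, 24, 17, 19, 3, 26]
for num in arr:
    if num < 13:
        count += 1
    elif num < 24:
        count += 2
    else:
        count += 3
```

Let's trace through this code step by step.

Initialize: count = 0
Initialize: arr = [10, 2, 14, 29, 24, 17, 19, 3, 26]
Entering loop: for num in arr:

After execution: count = 18
18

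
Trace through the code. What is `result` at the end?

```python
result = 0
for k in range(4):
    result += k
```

Let's trace through this code step by step.

Initialize: result = 0
Entering loop: for k in range(4):

After execution: result = 6
6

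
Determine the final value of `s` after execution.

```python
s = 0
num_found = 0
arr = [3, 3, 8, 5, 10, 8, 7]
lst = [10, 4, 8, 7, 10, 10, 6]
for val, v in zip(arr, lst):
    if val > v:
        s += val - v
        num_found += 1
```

Let's trace through this code step by step.

Initialize: s = 0
Initialize: num_found = 0
Initialize: arr = [3, 3, 8, 5, 10, 8, 7]
Initialize: lst = [10, 4, 8, 7, 10, 10, 6]
Entering loop: for val, v in zip(arr, lst):

After execution: s = 1
1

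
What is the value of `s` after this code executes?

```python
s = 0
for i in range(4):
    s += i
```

Let's trace through this code step by step.

Initialize: s = 0
Entering loop: for i in range(4):

After execution: s = 6
6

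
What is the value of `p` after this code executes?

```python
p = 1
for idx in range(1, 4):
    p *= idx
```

Let's trace through this code step by step.

Initialize: p = 1
Entering loop: for idx in range(1, 4):

After execution: p = 6
6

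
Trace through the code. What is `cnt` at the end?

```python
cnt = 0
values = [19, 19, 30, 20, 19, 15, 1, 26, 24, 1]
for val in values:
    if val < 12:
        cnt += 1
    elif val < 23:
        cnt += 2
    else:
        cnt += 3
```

Let's trace through this code step by step.

Initialize: cnt = 0
Initialize: values = [19, 19, 30, 20, 19, 15, 1, 26, 24, 1]
Entering loop: for val in values:

After execution: cnt = 21
21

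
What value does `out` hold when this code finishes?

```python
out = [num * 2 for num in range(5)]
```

Let's trace through this code step by step.

Initialize: out = [num * 2 for num in range(5)]

After execution: out = [0, 2, 4, 6, 8]
[0, 2, 4, 6, 8]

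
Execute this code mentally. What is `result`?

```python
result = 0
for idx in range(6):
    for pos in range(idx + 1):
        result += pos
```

Let's trace through this code step by step.

Initialize: result = 0
Entering loop: for idx in range(6):

After execution: result = 35
35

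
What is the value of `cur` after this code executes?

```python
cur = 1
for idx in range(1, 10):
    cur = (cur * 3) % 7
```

Let's trace through this code step by step.

Initialize: cur = 1
Entering loop: for idx in range(1, 10):

After execution: cur = 6
6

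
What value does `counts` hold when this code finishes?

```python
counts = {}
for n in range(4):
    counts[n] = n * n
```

Let's trace through this code step by step.

Initialize: counts = {}
Entering loop: for n in range(4):

After execution: counts = {0: 0, 1: 1, 2: 4, 3: 9}
{0: 0, 1: 1, 2: 4, 3: 9}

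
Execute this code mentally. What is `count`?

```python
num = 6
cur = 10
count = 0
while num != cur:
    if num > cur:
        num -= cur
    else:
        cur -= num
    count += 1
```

Let's trace through this code step by step.

Initialize: num = 6
Initialize: cur = 10
Initialize: count = 0
Entering loop: while num != cur:

After execution: count = 3
3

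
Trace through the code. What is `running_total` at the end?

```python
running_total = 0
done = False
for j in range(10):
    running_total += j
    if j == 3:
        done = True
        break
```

Let's trace through this code step by step.

Initialize: running_total = 0
Initialize: done = False
Entering loop: for j in range(10):

After execution: running_total = 6
6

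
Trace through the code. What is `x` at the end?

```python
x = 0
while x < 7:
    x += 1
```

Let's trace through this code step by step.

Initialize: x = 0
Entering loop: while x < 7:

After execution: x = 7
7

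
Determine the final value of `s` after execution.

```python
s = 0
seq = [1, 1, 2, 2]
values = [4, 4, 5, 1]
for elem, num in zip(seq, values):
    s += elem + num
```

Let's trace through this code step by step.

Initialize: s = 0
Initialize: seq = [1, 1, 2, 2]
Initialize: values = [4, 4, 5, 1]
Entering loop: for elem, num in zip(seq, values):

After execution: s = 20
20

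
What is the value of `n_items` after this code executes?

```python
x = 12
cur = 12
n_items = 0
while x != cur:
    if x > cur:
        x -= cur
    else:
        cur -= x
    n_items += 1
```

Let's trace through this code step by step.

Initialize: x = 12
Initialize: cur = 12
Initialize: n_items = 0
Entering loop: while x != cur:

After execution: n_items = 0
0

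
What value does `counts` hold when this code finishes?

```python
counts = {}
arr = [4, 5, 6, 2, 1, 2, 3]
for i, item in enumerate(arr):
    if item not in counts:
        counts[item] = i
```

Let's trace through this code step by step.

Initialize: counts = {}
Initialize: arr = [4, 5, 6, 2, 1, 2, 3]
Entering loop: for i, item in enumerate(arr):

After execution: counts = {4: 0, 5: 1, 6: 2, 2: 3, 1: 4, 3: 6}
{4: 0, 5: 1, 6: 2, 2: 3, 1: 4, 3: 6}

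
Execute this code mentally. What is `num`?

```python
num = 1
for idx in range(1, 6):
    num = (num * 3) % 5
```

Let's trace through this code step by step.

Initialize: num = 1
Entering loop: for idx in range(1, 6):

After execution: num = 3
3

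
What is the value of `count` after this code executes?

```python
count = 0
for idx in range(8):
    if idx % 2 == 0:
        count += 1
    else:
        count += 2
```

Let's trace through this code step by step.

Initialize: count = 0
Entering loop: for idx in range(8):

After execution: count = 12
12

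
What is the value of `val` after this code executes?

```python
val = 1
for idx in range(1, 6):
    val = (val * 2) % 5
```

Let's trace through this code step by step.

Initialize: val = 1
Entering loop: for idx in range(1, 6):

After execution: val = 2
2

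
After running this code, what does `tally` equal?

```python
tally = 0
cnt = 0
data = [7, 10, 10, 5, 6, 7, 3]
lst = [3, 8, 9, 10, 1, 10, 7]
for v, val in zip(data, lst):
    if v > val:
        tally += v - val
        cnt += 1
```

Let's trace through this code step by step.

Initialize: tally = 0
Initialize: cnt = 0
Initialize: data = [7, 10, 10, 5, 6, 7, 3]
Initialize: lst = [3, 8, 9, 10, 1, 10, 7]
Entering loop: for v, val in zip(data, lst):

After execution: tally = 12
12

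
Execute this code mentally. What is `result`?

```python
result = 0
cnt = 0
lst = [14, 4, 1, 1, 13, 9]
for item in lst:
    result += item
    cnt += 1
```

Let's trace through this code step by step.

Initialize: result = 0
Initialize: cnt = 0
Initialize: lst = [14, 4, 1, 1, 13, 9]
Entering loop: for item in lst:

After execution: result = 42
42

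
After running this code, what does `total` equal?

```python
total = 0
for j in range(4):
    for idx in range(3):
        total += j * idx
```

Let's trace through this code step by step.

Initialize: total = 0
Entering loop: for j in range(4):

After execution: total = 18
18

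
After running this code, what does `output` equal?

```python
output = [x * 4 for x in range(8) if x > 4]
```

Let's trace through this code step by step.

Initialize: output = [x * 4 for x in range(8) if x > 4]

After execution: output = [20, 24, 28]
[20, 24, 28]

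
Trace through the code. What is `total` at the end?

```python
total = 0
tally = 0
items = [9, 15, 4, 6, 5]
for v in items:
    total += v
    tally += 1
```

Let's trace through this code step by step.

Initialize: total = 0
Initialize: tally = 0
Initialize: items = [9, 15, 4, 6, 5]
Entering loop: for v in items:

After execution: total = 39
39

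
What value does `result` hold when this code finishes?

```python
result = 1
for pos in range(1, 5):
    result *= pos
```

Let's trace through this code step by step.

Initialize: result = 1
Entering loop: for pos in range(1, 5):

After execution: result = 24
24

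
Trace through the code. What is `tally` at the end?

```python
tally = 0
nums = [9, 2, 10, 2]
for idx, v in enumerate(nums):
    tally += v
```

Let's trace through this code step by step.

Initialize: tally = 0
Initialize: nums = [9, 2, 10, 2]
Entering loop: for idx, v in enumerate(nums):

After execution: tally = 23
23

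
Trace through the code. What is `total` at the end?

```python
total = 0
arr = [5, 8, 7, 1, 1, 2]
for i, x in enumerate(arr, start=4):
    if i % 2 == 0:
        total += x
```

Let's trace through this code step by step.

Initialize: total = 0
Initialize: arr = [5, 8, 7, 1, 1, 2]
Entering loop: for i, x in enumerate(arr, start=4):

After execution: total = 13
13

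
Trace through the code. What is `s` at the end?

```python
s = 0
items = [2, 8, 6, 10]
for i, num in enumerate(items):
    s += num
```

Let's trace through this code step by step.

Initialize: s = 0
Initialize: items = [2, 8, 6, 10]
Entering loop: for i, num in enumerate(items):

After execution: s = 26
26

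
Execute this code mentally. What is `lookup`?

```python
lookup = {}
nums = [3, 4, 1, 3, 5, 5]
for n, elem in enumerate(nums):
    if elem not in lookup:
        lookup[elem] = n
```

Let's trace through this code step by step.

Initialize: lookup = {}
Initialize: nums = [3, 4, 1, 3, 5, 5]
Entering loop: for n, elem in enumerate(nums):

After execution: lookup = {3: 0, 4: 1, 1: 2, 5: 4}
{3: 0, 4: 1, 1: 2, 5: 4}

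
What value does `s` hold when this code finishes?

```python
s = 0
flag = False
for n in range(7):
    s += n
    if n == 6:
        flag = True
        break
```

Let's trace through this code step by step.

Initialize: s = 0
Initialize: flag = False
Entering loop: for n in range(7):

After execution: s = 21
21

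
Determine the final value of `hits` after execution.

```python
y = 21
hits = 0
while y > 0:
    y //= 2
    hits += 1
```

Let's trace through this code step by step.

Initialize: y = 21
Initialize: hits = 0
Entering loop: while y > 0:

After execution: hits = 5
5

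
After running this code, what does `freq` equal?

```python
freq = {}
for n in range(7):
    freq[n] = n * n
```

Let's trace through this code step by step.

Initialize: freq = {}
Entering loop: for n in range(7):

After execution: freq = {0: 0, 1: 1, 2: 4, 3: 9, 4: 16, 5: 25, 6: 36}
{0: 0, 1: 1, 2: 4, 3: 9, 4: 16, 5: 25, 6: 36}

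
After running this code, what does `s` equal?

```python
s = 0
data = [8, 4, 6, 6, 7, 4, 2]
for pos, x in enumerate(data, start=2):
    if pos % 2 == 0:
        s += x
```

Let's trace through this code step by step.

Initialize: s = 0
Initialize: data = [8, 4, 6, 6, 7, 4, 2]
Entering loop: for pos, x in enumerate(data, start=2):

After execution: s = 23
23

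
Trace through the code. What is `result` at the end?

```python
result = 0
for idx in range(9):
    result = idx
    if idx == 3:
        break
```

Let's trace through this code step by step.

Initialize: result = 0
Entering loop: for idx in range(9):

After execution: result = 3
3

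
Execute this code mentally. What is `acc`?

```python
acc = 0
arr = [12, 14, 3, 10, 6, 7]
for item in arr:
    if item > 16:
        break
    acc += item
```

Let's trace through this code step by step.

Initialize: acc = 0
Initialize: arr = [12, 14, 3, 10, 6, 7]
Entering loop: for item in arr:

After execution: acc = 52
52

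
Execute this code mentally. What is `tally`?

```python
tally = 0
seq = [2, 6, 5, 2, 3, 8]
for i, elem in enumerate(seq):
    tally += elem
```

Let's trace through this code step by step.

Initialize: tally = 0
Initialize: seq = [2, 6, 5, 2, 3, 8]
Entering loop: for i, elem in enumerate(seq):

After execution: tally = 26
26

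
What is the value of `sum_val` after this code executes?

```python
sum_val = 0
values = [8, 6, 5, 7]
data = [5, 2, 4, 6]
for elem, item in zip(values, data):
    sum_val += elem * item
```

Let's trace through this code step by step.

Initialize: sum_val = 0
Initialize: values = [8, 6, 5, 7]
Initialize: data = [5, 2, 4, 6]
Entering loop: for elem, item in zip(values, data):

After execution: sum_val = 114
114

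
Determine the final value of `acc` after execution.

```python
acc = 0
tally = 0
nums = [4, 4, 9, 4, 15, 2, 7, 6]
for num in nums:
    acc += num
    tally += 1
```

Let's trace through this code step by step.

Initialize: acc = 0
Initialize: tally = 0
Initialize: nums = [4, 4, 9, 4, 15, 2, 7, 6]
Entering loop: for num in nums:

After execution: acc = 51
51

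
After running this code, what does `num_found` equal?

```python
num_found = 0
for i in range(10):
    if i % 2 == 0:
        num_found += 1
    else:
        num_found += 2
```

Let's trace through this code step by step.

Initialize: num_found = 0
Entering loop: for i in range(10):

After execution: num_found = 15
15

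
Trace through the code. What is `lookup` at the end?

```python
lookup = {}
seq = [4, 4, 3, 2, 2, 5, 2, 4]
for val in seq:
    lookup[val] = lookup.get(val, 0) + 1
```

Let's trace through this code step by step.

Initialize: lookup = {}
Initialize: seq = [4, 4, 3, 2, 2, 5, 2, 4]
Entering loop: for val in seq:

After execution: lookup = {4: 3, 3: 1, 2: 3, 5: 1}
{4: 3, 3: 1, 2: 3, 5: 1}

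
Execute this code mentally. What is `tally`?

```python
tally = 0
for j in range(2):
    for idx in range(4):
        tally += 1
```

Let's trace through this code step by step.

Initialize: tally = 0
Entering loop: for j in range(2):

After execution: tally = 8
8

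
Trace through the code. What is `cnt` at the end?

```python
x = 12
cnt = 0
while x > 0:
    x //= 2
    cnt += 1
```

Let's trace through this code step by step.

Initialize: x = 12
Initialize: cnt = 0
Entering loop: while x > 0:

After execution: cnt = 4
4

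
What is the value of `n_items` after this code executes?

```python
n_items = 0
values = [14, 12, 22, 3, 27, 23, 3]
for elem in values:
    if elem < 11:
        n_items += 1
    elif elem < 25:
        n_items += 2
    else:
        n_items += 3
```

Let's trace through this code step by step.

Initialize: n_items = 0
Initialize: values = [14, 12, 22, 3, 27, 23, 3]
Entering loop: for elem in values:

After execution: n_items = 13
13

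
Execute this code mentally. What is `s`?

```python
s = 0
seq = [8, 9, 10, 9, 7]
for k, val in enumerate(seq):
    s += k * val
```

Let's trace through this code step by step.

Initialize: s = 0
Initialize: seq = [8, 9, 10, 9, 7]
Entering loop: for k, val in enumerate(seq):

After execution: s = 84
84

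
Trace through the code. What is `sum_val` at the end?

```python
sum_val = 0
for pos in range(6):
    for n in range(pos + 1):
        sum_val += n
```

Let's trace through this code step by step.

Initialize: sum_val = 0
Entering loop: for pos in range(6):

After execution: sum_val = 35
35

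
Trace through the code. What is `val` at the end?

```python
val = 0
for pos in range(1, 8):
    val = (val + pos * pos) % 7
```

Let's trace through this code step by step.

Initialize: val = 0
Entering loop: for pos in range(1, 8):

After execution: val = 0
0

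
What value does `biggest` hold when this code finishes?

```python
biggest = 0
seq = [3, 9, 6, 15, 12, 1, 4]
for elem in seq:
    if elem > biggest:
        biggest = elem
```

Let's trace through this code step by step.

Initialize: biggest = 0
Initialize: seq = [3, 9, 6, 15, 12, 1, 4]
Entering loop: for elem in seq:

After execution: biggest = 15
15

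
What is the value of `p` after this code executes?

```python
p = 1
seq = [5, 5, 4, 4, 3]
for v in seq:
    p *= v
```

Let's trace through this code step by step.

Initialize: p = 1
Initialize: seq = [5, 5, 4, 4, 3]
Entering loop: for v in seq:

After execution: p = 1200
1200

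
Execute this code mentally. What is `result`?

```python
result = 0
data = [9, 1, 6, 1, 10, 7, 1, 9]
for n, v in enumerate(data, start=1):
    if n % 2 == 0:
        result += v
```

Let's trace through this code step by step.

Initialize: result = 0
Initialize: data = [9, 1, 6, 1, 10, 7, 1, 9]
Entering loop: for n, v in enumerate(data, start=1):

After execution: result = 18
18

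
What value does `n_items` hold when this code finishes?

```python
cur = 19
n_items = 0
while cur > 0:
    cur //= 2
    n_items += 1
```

Let's trace through this code step by step.

Initialize: cur = 19
Initialize: n_items = 0
Entering loop: while cur > 0:

After execution: n_items = 5
5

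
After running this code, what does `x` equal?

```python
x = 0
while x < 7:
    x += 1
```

Let's trace through this code step by step.

Initialize: x = 0
Entering loop: while x < 7:

After execution: x = 7
7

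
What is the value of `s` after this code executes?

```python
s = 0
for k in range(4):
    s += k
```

Let's trace through this code step by step.

Initialize: s = 0
Entering loop: for k in range(4):

After execution: s = 6
6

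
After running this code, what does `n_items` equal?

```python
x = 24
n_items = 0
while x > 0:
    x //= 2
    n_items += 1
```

Let's trace through this code step by step.

Initialize: x = 24
Initialize: n_items = 0
Entering loop: while x > 0:

After execution: n_items = 5
5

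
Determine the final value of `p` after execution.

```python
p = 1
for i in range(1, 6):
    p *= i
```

Let's trace through this code step by step.

Initialize: p = 1
Entering loop: for i in range(1, 6):

After execution: p = 120
120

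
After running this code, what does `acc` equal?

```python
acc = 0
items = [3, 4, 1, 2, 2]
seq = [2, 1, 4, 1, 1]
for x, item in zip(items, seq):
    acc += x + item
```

Let's trace through this code step by step.

Initialize: acc = 0
Initialize: items = [3, 4, 1, 2, 2]
Initialize: seq = [2, 1, 4, 1, 1]
Entering loop: for x, item in zip(items, seq):

After execution: acc = 21
21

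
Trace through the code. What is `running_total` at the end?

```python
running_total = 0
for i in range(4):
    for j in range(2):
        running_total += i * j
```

Let's trace through this code step by step.

Initialize: running_total = 0
Entering loop: for i in range(4):

After execution: running_total = 6
6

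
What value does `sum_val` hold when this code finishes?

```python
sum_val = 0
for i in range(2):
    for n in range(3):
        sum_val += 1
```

Let's trace through this code step by step.

Initialize: sum_val = 0
Entering loop: for i in range(2):

After execution: sum_val = 6
6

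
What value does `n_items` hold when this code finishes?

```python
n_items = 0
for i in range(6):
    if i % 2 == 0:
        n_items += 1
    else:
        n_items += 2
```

Let's trace through this code step by step.

Initialize: n_items = 0
Entering loop: for i in range(6):

After execution: n_items = 9
9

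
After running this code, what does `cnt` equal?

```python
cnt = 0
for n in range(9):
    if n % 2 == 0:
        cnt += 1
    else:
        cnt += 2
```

Let's trace through this code step by step.

Initialize: cnt = 0
Entering loop: for n in range(9):

After execution: cnt = 13
13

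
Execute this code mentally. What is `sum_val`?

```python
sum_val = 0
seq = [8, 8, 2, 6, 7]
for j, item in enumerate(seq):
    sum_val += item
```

Let's trace through this code step by step.

Initialize: sum_val = 0
Initialize: seq = [8, 8, 2, 6, 7]
Entering loop: for j, item in enumerate(seq):

After execution: sum_val = 31
31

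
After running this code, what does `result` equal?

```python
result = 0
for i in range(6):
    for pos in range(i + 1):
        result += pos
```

Let's trace through this code step by step.

Initialize: result = 0
Entering loop: for i in range(6):

After execution: result = 35
35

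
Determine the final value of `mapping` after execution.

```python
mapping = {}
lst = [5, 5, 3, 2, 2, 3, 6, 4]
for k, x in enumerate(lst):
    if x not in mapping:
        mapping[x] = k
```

Let's trace through this code step by step.

Initialize: mapping = {}
Initialize: lst = [5, 5, 3, 2, 2, 3, 6, 4]
Entering loop: for k, x in enumerate(lst):

After execution: mapping = {5: 0, 3: 2, 2: 3, 6: 6, 4: 7}
{5: 0, 3: 2, 2: 3, 6: 6, 4: 7}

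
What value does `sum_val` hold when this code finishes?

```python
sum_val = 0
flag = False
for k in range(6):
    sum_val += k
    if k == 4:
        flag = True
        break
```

Let's trace through this code step by step.

Initialize: sum_val = 0
Initialize: flag = False
Entering loop: for k in range(6):

After execution: sum_val = 10
10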